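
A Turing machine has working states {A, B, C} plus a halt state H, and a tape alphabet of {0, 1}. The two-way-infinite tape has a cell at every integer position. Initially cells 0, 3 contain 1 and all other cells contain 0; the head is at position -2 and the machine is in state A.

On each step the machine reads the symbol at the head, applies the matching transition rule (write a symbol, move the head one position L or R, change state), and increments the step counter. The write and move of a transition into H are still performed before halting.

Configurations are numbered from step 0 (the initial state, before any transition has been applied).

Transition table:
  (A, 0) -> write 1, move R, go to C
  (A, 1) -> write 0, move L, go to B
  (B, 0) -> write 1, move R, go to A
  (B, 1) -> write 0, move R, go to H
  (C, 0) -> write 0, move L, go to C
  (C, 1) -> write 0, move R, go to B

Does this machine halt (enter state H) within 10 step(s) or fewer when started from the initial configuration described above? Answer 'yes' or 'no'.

Answer: yes

Derivation:
Step 1: in state A at pos -2, read 0 -> (A,0)->write 1,move R,goto C. Now: state=C, head=-1, tape[-3..4]=01010010 (head:   ^)
Step 2: in state C at pos -1, read 0 -> (C,0)->write 0,move L,goto C. Now: state=C, head=-2, tape[-3..4]=01010010 (head:  ^)
Step 3: in state C at pos -2, read 1 -> (C,1)->write 0,move R,goto B. Now: state=B, head=-1, tape[-3..4]=00010010 (head:   ^)
Step 4: in state B at pos -1, read 0 -> (B,0)->write 1,move R,goto A. Now: state=A, head=0, tape[-3..4]=00110010 (head:    ^)
Step 5: in state A at pos 0, read 1 -> (A,1)->write 0,move L,goto B. Now: state=B, head=-1, tape[-3..4]=00100010 (head:   ^)
Step 6: in state B at pos -1, read 1 -> (B,1)->write 0,move R,goto H. Now: state=H, head=0, tape[-3..4]=00000010 (head:    ^)
State H reached at step 6; 6 <= 10 -> yes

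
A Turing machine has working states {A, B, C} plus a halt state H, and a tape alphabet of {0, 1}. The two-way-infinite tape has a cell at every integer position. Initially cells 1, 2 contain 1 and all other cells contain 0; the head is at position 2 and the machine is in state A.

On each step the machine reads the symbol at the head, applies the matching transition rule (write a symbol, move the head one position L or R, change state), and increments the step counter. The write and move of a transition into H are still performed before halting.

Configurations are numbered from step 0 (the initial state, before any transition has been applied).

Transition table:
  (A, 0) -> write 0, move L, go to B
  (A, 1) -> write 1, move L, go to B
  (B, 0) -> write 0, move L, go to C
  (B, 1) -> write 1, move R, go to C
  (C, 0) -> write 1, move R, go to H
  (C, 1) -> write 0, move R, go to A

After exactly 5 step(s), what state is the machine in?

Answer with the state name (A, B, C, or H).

Answer: C

Derivation:
Step 1: in state A at pos 2, read 1 -> (A,1)->write 1,move L,goto B. Now: state=B, head=1, tape[0..3]=0110 (head:  ^)
Step 2: in state B at pos 1, read 1 -> (B,1)->write 1,move R,goto C. Now: state=C, head=2, tape[0..3]=0110 (head:   ^)
Step 3: in state C at pos 2, read 1 -> (C,1)->write 0,move R,goto A. Now: state=A, head=3, tape[0..4]=01000 (head:    ^)
Step 4: in state A at pos 3, read 0 -> (A,0)->write 0,move L,goto B. Now: state=B, head=2, tape[0..4]=01000 (head:   ^)
Step 5: in state B at pos 2, read 0 -> (B,0)->write 0,move L,goto C. Now: state=C, head=1, tape[0..4]=01000 (head:  ^)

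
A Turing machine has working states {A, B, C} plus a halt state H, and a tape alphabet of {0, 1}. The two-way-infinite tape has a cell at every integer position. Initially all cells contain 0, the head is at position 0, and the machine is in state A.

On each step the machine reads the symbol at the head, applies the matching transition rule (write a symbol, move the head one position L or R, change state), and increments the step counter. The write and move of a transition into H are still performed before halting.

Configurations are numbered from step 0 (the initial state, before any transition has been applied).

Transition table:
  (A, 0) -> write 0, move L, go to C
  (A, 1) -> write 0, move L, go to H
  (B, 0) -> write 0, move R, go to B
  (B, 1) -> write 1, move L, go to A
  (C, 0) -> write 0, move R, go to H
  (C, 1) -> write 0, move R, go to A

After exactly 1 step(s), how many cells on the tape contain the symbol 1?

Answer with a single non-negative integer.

Answer: 0

Derivation:
Step 1: in state A at pos 0, read 0 -> (A,0)->write 0,move L,goto C. Now: state=C, head=-1, tape[-2..1]=0000 (head:  ^)
No cell contains 1 after step 1 -> 0 cell(s)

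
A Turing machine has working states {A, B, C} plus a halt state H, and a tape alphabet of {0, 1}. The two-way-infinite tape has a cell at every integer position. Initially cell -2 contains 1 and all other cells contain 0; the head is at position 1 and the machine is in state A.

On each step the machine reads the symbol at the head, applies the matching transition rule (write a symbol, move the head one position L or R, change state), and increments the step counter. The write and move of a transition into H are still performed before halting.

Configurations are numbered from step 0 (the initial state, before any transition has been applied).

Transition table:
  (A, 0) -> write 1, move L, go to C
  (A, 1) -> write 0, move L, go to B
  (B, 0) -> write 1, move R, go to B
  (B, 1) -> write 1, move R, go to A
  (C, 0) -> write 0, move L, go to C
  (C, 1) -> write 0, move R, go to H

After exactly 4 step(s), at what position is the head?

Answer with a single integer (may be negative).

Answer: -1

Derivation:
Step 1: in state A at pos 1, read 0 -> (A,0)->write 1,move L,goto C. Now: state=C, head=0, tape[-3..2]=010010 (head:    ^)
Step 2: in state C at pos 0, read 0 -> (C,0)->write 0,move L,goto C. Now: state=C, head=-1, tape[-3..2]=010010 (head:   ^)
Step 3: in state C at pos -1, read 0 -> (C,0)->write 0,move L,goto C. Now: state=C, head=-2, tape[-3..2]=010010 (head:  ^)
Step 4: in state C at pos -2, read 1 -> (C,1)->write 0,move R,goto H. Now: state=H, head=-1, tape[-3..2]=000010 (head:   ^)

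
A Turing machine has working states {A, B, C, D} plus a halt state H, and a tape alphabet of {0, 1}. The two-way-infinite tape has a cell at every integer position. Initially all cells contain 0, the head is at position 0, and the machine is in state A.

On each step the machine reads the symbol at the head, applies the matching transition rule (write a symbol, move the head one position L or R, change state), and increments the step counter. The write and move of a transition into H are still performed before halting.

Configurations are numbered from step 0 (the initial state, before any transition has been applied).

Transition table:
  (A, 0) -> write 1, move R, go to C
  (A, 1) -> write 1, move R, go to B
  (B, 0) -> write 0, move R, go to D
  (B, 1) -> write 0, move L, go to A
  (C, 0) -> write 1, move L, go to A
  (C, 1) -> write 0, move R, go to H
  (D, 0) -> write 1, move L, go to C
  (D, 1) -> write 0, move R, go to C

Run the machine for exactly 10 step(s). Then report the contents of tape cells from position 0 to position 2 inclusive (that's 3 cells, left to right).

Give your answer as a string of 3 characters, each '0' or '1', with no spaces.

Answer: 101

Derivation:
Step 1: in state A at pos 0, read 0 -> (A,0)->write 1,move R,goto C. Now: state=C, head=1, tape[-1..2]=0100 (head:   ^)
Step 2: in state C at pos 1, read 0 -> (C,0)->write 1,move L,goto A. Now: state=A, head=0, tape[-1..2]=0110 (head:  ^)
Step 3: in state A at pos 0, read 1 -> (A,1)->write 1,move R,goto B. Now: state=B, head=1, tape[-1..2]=0110 (head:   ^)
Step 4: in state B at pos 1, read 1 -> (B,1)->write 0,move L,goto A. Now: state=A, head=0, tape[-1..2]=0100 (head:  ^)
Step 5: in state A at pos 0, read 1 -> (A,1)->write 1,move R,goto B. Now: state=B, head=1, tape[-1..2]=0100 (head:   ^)
Step 6: in state B at pos 1, read 0 -> (B,0)->write 0,move R,goto D. Now: state=D, head=2, tape[-1..3]=01000 (head:    ^)
Step 7: in state D at pos 2, read 0 -> (D,0)->write 1,move L,goto C. Now: state=C, head=1, tape[-1..3]=01010 (head:   ^)
Step 8: in state C at pos 1, read 0 -> (C,0)->write 1,move L,goto A. Now: state=A, head=0, tape[-1..3]=01110 (head:  ^)
Step 9: in state A at pos 0, read 1 -> (A,1)->write 1,move R,goto B. Now: state=B, head=1, tape[-1..3]=01110 (head:   ^)
Step 10: in state B at pos 1, read 1 -> (B,1)->write 0,move L,goto A. Now: state=A, head=0, tape[-1..3]=01010 (head:  ^)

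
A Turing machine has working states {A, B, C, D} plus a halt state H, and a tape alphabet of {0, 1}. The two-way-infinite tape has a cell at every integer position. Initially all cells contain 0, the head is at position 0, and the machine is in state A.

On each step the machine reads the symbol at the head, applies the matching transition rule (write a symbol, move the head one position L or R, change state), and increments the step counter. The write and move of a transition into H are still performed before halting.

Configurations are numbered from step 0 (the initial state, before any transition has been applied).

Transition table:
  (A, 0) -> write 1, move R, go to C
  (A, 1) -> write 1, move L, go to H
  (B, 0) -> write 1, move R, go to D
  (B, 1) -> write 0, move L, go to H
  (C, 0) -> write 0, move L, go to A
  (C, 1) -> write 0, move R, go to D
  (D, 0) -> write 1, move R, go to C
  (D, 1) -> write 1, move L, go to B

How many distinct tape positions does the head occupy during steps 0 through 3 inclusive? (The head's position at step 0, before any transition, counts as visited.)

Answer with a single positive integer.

Step 1: in state A at pos 0, read 0 -> (A,0)->write 1,move R,goto C. Now: state=C, head=1, tape[-1..2]=0100 (head:   ^)
Step 2: in state C at pos 1, read 0 -> (C,0)->write 0,move L,goto A. Now: state=A, head=0, tape[-1..2]=0100 (head:  ^)
Step 3: in state A at pos 0, read 1 -> (A,1)->write 1,move L,goto H. Now: state=H, head=-1, tape[-2..2]=00100 (head:  ^)
Head positions at steps 0..3: starting at 0, distinct positions visited = {-1, 0, 1} -> 3 position(s)

Answer: 3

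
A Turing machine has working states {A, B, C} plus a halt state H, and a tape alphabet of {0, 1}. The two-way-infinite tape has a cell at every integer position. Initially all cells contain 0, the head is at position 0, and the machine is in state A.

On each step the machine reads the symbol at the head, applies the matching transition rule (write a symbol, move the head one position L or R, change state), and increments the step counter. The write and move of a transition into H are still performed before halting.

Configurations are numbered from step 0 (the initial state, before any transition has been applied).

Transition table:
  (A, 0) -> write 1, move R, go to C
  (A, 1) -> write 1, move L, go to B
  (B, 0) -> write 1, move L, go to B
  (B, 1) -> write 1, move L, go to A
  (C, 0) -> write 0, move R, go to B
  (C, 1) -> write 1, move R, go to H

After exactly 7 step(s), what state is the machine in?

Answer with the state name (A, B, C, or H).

Step 1: in state A at pos 0, read 0 -> (A,0)->write 1,move R,goto C. Now: state=C, head=1, tape[-1..2]=0100 (head:   ^)
Step 2: in state C at pos 1, read 0 -> (C,0)->write 0,move R,goto B. Now: state=B, head=2, tape[-1..3]=01000 (head:    ^)
Step 3: in state B at pos 2, read 0 -> (B,0)->write 1,move L,goto B. Now: state=B, head=1, tape[-1..3]=01010 (head:   ^)
Step 4: in state B at pos 1, read 0 -> (B,0)->write 1,move L,goto B. Now: state=B, head=0, tape[-1..3]=01110 (head:  ^)
Step 5: in state B at pos 0, read 1 -> (B,1)->write 1,move L,goto A. Now: state=A, head=-1, tape[-2..3]=001110 (head:  ^)
Step 6: in state A at pos -1, read 0 -> (A,0)->write 1,move R,goto C. Now: state=C, head=0, tape[-2..3]=011110 (head:   ^)
Step 7: in state C at pos 0, read 1 -> (C,1)->write 1,move R,goto H. Now: state=H, head=1, tape[-2..3]=011110 (head:    ^)

Answer: H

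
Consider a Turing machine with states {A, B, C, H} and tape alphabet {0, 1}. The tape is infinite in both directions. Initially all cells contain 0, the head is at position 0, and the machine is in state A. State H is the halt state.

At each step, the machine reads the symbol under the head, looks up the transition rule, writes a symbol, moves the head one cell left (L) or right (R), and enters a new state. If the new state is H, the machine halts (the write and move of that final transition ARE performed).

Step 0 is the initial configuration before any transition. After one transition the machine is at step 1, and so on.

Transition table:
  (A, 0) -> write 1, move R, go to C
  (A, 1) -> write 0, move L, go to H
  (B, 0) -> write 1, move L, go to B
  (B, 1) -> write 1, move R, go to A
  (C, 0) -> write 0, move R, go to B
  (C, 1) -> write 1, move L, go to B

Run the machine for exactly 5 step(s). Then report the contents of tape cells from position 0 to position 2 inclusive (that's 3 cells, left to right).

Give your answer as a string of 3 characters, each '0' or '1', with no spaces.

Answer: 111

Derivation:
Step 1: in state A at pos 0, read 0 -> (A,0)->write 1,move R,goto C. Now: state=C, head=1, tape[-1..2]=0100 (head:   ^)
Step 2: in state C at pos 1, read 0 -> (C,0)->write 0,move R,goto B. Now: state=B, head=2, tape[-1..3]=01000 (head:    ^)
Step 3: in state B at pos 2, read 0 -> (B,0)->write 1,move L,goto B. Now: state=B, head=1, tape[-1..3]=01010 (head:   ^)
Step 4: in state B at pos 1, read 0 -> (B,0)->write 1,move L,goto B. Now: state=B, head=0, tape[-1..3]=01110 (head:  ^)
Step 5: in state B at pos 0, read 1 -> (B,1)->write 1,move R,goto A. Now: state=A, head=1, tape[-1..3]=01110 (head:   ^)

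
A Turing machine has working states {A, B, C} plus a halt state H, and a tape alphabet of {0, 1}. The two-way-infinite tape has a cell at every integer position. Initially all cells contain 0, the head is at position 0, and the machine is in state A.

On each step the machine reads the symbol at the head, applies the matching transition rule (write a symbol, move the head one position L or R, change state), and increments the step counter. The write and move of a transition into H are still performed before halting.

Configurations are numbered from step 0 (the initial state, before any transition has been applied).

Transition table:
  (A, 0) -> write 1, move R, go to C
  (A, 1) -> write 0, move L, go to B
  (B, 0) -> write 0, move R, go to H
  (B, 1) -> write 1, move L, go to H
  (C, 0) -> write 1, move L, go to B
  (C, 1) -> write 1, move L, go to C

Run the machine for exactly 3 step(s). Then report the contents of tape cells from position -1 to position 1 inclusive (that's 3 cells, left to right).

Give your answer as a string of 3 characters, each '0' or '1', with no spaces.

Step 1: in state A at pos 0, read 0 -> (A,0)->write 1,move R,goto C. Now: state=C, head=1, tape[-1..2]=0100 (head:   ^)
Step 2: in state C at pos 1, read 0 -> (C,0)->write 1,move L,goto B. Now: state=B, head=0, tape[-1..2]=0110 (head:  ^)
Step 3: in state B at pos 0, read 1 -> (B,1)->write 1,move L,goto H. Now: state=H, head=-1, tape[-2..2]=00110 (head:  ^)

Answer: 011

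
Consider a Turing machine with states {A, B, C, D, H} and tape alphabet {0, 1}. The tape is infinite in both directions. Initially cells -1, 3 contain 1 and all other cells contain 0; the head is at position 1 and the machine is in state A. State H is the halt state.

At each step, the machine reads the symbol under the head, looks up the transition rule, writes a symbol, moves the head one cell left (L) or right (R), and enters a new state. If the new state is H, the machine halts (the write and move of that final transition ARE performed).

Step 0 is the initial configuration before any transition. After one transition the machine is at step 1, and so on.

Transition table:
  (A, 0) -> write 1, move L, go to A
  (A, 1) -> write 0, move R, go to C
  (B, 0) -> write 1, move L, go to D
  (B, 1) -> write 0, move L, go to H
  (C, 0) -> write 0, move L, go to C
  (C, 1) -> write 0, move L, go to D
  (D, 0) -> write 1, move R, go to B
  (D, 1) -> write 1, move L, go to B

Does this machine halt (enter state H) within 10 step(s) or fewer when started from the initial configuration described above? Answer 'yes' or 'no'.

Answer: yes

Derivation:
Step 1: in state A at pos 1, read 0 -> (A,0)->write 1,move L,goto A. Now: state=A, head=0, tape[-2..4]=0101010 (head:   ^)
Step 2: in state A at pos 0, read 0 -> (A,0)->write 1,move L,goto A. Now: state=A, head=-1, tape[-2..4]=0111010 (head:  ^)
Step 3: in state A at pos -1, read 1 -> (A,1)->write 0,move R,goto C. Now: state=C, head=0, tape[-2..4]=0011010 (head:   ^)
Step 4: in state C at pos 0, read 1 -> (C,1)->write 0,move L,goto D. Now: state=D, head=-1, tape[-2..4]=0001010 (head:  ^)
Step 5: in state D at pos -1, read 0 -> (D,0)->write 1,move R,goto B. Now: state=B, head=0, tape[-2..4]=0101010 (head:   ^)
Step 6: in state B at pos 0, read 0 -> (B,0)->write 1,move L,goto D. Now: state=D, head=-1, tape[-2..4]=0111010 (head:  ^)
Step 7: in state D at pos -1, read 1 -> (D,1)->write 1,move L,goto B. Now: state=B, head=-2, tape[-3..4]=00111010 (head:  ^)
Step 8: in state B at pos -2, read 0 -> (B,0)->write 1,move L,goto D. Now: state=D, head=-3, tape[-4..4]=001111010 (head:  ^)
Step 9: in state D at pos -3, read 0 -> (D,0)->write 1,move R,goto B. Now: state=B, head=-2, tape[-4..4]=011111010 (head:   ^)
Step 10: in state B at pos -2, read 1 -> (B,1)->write 0,move L,goto H. Now: state=H, head=-3, tape[-4..4]=010111010 (head:  ^)
State H reached at step 10; 10 <= 10 -> yes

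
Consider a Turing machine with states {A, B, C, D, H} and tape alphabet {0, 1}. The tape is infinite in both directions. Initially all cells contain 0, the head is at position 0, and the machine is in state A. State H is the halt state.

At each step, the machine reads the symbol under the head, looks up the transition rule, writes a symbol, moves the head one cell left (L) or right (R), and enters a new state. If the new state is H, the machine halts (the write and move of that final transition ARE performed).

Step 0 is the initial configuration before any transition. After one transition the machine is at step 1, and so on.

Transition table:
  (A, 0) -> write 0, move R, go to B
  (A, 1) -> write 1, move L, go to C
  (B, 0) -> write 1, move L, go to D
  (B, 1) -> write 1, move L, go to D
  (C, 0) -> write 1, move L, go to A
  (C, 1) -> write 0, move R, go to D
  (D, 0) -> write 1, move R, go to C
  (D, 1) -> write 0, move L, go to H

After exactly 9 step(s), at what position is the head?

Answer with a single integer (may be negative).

Answer: -1

Derivation:
Step 1: in state A at pos 0, read 0 -> (A,0)->write 0,move R,goto B. Now: state=B, head=1, tape[-1..2]=0000 (head:   ^)
Step 2: in state B at pos 1, read 0 -> (B,0)->write 1,move L,goto D. Now: state=D, head=0, tape[-1..2]=0010 (head:  ^)
Step 3: in state D at pos 0, read 0 -> (D,0)->write 1,move R,goto C. Now: state=C, head=1, tape[-1..2]=0110 (head:   ^)
Step 4: in state C at pos 1, read 1 -> (C,1)->write 0,move R,goto D. Now: state=D, head=2, tape[-1..3]=01000 (head:    ^)
Step 5: in state D at pos 2, read 0 -> (D,0)->write 1,move R,goto C. Now: state=C, head=3, tape[-1..4]=010100 (head:     ^)
Step 6: in state C at pos 3, read 0 -> (C,0)->write 1,move L,goto A. Now: state=A, head=2, tape[-1..4]=010110 (head:    ^)
Step 7: in state A at pos 2, read 1 -> (A,1)->write 1,move L,goto C. Now: state=C, head=1, tape[-1..4]=010110 (head:   ^)
Step 8: in state C at pos 1, read 0 -> (C,0)->write 1,move L,goto A. Now: state=A, head=0, tape[-1..4]=011110 (head:  ^)
Step 9: in state A at pos 0, read 1 -> (A,1)->write 1,move L,goto C. Now: state=C, head=-1, tape[-2..4]=0011110 (head:  ^)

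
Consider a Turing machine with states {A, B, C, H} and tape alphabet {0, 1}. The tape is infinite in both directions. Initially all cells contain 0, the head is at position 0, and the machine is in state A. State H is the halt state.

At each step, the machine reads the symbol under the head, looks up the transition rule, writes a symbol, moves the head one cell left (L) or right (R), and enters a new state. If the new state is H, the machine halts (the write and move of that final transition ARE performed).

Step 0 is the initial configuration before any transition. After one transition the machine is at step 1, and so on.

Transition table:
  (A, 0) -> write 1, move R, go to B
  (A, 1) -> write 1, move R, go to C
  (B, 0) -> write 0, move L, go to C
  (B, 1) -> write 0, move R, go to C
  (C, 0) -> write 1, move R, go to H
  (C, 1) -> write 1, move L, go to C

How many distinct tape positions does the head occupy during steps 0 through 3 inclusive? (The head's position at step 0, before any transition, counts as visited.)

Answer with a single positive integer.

Step 1: in state A at pos 0, read 0 -> (A,0)->write 1,move R,goto B. Now: state=B, head=1, tape[-1..2]=0100 (head:   ^)
Step 2: in state B at pos 1, read 0 -> (B,0)->write 0,move L,goto C. Now: state=C, head=0, tape[-1..2]=0100 (head:  ^)
Step 3: in state C at pos 0, read 1 -> (C,1)->write 1,move L,goto C. Now: state=C, head=-1, tape[-2..2]=00100 (head:  ^)
Head positions at steps 0..3: starting at 0, distinct positions visited = {-1, 0, 1} -> 3 position(s)

Answer: 3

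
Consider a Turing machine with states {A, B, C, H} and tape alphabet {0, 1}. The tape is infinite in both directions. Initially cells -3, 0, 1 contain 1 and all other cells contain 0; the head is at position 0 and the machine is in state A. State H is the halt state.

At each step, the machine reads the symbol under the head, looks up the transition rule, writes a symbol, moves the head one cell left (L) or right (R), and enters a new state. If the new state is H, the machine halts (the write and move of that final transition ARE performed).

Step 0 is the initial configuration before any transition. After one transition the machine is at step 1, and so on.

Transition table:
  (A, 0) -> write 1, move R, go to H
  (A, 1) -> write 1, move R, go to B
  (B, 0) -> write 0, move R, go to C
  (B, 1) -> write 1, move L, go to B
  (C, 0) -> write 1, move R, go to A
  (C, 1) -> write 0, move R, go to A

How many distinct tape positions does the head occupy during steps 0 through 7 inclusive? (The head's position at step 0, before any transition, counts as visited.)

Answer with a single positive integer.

Step 1: in state A at pos 0, read 1 -> (A,1)->write 1,move R,goto B. Now: state=B, head=1, tape[-4..2]=0100110 (head:      ^)
Step 2: in state B at pos 1, read 1 -> (B,1)->write 1,move L,goto B. Now: state=B, head=0, tape[-4..2]=0100110 (head:     ^)
Step 3: in state B at pos 0, read 1 -> (B,1)->write 1,move L,goto B. Now: state=B, head=-1, tape[-4..2]=0100110 (head:    ^)
Step 4: in state B at pos -1, read 0 -> (B,0)->write 0,move R,goto C. Now: state=C, head=0, tape[-4..2]=0100110 (head:     ^)
Step 5: in state C at pos 0, read 1 -> (C,1)->write 0,move R,goto A. Now: state=A, head=1, tape[-4..2]=0100010 (head:      ^)
Step 6: in state A at pos 1, read 1 -> (A,1)->write 1,move R,goto B. Now: state=B, head=2, tape[-4..3]=01000100 (head:       ^)
Step 7: in state B at pos 2, read 0 -> (B,0)->write 0,move R,goto C. Now: state=C, head=3, tape[-4..4]=010001000 (head:        ^)
Head positions at steps 0..7: starting at 0, distinct positions visited = {-1, 0, 1, 2, 3} -> 5 position(s)

Answer: 5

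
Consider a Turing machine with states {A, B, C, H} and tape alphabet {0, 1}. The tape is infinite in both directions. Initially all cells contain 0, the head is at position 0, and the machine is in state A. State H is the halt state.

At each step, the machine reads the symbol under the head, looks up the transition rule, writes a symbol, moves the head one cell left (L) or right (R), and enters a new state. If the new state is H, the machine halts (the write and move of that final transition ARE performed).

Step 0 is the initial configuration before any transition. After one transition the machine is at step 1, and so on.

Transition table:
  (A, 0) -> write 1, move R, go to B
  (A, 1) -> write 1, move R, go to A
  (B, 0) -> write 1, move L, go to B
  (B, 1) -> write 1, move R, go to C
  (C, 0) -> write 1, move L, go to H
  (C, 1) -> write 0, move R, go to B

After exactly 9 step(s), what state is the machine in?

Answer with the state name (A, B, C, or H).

Answer: C

Derivation:
Step 1: in state A at pos 0, read 0 -> (A,0)->write 1,move R,goto B. Now: state=B, head=1, tape[-1..2]=0100 (head:   ^)
Step 2: in state B at pos 1, read 0 -> (B,0)->write 1,move L,goto B. Now: state=B, head=0, tape[-1..2]=0110 (head:  ^)
Step 3: in state B at pos 0, read 1 -> (B,1)->write 1,move R,goto C. Now: state=C, head=1, tape[-1..2]=0110 (head:   ^)
Step 4: in state C at pos 1, read 1 -> (C,1)->write 0,move R,goto B. Now: state=B, head=2, tape[-1..3]=01000 (head:    ^)
Step 5: in state B at pos 2, read 0 -> (B,0)->write 1,move L,goto B. Now: state=B, head=1, tape[-1..3]=01010 (head:   ^)
Step 6: in state B at pos 1, read 0 -> (B,0)->write 1,move L,goto B. Now: state=B, head=0, tape[-1..3]=01110 (head:  ^)
Step 7: in state B at pos 0, read 1 -> (B,1)->write 1,move R,goto C. Now: state=C, head=1, tape[-1..3]=01110 (head:   ^)
Step 8: in state C at pos 1, read 1 -> (C,1)->write 0,move R,goto B. Now: state=B, head=2, tape[-1..3]=01010 (head:    ^)
Step 9: in state B at pos 2, read 1 -> (B,1)->write 1,move R,goto C. Now: state=C, head=3, tape[-1..4]=010100 (head:     ^)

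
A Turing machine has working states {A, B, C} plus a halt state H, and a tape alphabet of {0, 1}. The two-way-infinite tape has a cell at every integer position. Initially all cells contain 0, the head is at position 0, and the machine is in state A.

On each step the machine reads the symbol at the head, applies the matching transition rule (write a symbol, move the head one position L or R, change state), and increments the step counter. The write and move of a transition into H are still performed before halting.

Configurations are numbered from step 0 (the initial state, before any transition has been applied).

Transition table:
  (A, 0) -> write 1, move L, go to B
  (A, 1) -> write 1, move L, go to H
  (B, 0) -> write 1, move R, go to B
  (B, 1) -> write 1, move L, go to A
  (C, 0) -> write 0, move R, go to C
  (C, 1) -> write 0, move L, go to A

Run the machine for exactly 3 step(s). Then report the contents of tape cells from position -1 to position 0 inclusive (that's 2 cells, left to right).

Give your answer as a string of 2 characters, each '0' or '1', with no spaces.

Step 1: in state A at pos 0, read 0 -> (A,0)->write 1,move L,goto B. Now: state=B, head=-1, tape[-2..1]=0010 (head:  ^)
Step 2: in state B at pos -1, read 0 -> (B,0)->write 1,move R,goto B. Now: state=B, head=0, tape[-2..1]=0110 (head:   ^)
Step 3: in state B at pos 0, read 1 -> (B,1)->write 1,move L,goto A. Now: state=A, head=-1, tape[-2..1]=0110 (head:  ^)

Answer: 11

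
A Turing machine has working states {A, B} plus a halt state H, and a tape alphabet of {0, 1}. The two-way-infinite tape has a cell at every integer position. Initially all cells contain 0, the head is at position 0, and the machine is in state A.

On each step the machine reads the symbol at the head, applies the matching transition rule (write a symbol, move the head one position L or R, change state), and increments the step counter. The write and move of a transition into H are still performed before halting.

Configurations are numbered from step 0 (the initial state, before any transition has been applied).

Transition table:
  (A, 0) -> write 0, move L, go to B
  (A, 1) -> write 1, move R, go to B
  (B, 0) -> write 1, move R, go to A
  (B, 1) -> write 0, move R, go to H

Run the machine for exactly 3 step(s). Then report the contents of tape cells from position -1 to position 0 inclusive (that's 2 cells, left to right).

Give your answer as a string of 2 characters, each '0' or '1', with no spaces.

Answer: 10

Derivation:
Step 1: in state A at pos 0, read 0 -> (A,0)->write 0,move L,goto B. Now: state=B, head=-1, tape[-2..1]=0000 (head:  ^)
Step 2: in state B at pos -1, read 0 -> (B,0)->write 1,move R,goto A. Now: state=A, head=0, tape[-2..1]=0100 (head:   ^)
Step 3: in state A at pos 0, read 0 -> (A,0)->write 0,move L,goto B. Now: state=B, head=-1, tape[-2..1]=0100 (head:  ^)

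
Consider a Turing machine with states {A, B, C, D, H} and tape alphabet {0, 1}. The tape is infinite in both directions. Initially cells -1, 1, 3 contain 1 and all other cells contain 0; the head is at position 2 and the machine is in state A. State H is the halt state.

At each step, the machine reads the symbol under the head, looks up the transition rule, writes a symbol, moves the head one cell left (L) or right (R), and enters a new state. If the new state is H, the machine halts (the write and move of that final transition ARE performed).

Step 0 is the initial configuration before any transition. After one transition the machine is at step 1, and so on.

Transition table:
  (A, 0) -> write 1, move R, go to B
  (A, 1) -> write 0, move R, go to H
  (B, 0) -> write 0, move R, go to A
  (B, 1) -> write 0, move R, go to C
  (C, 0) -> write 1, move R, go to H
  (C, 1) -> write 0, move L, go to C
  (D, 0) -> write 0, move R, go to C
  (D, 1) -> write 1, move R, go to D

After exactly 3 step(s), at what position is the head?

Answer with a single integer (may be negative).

Step 1: in state A at pos 2, read 0 -> (A,0)->write 1,move R,goto B. Now: state=B, head=3, tape[-2..4]=0101110 (head:      ^)
Step 2: in state B at pos 3, read 1 -> (B,1)->write 0,move R,goto C. Now: state=C, head=4, tape[-2..5]=01011000 (head:       ^)
Step 3: in state C at pos 4, read 0 -> (C,0)->write 1,move R,goto H. Now: state=H, head=5, tape[-2..6]=010110100 (head:        ^)

Answer: 5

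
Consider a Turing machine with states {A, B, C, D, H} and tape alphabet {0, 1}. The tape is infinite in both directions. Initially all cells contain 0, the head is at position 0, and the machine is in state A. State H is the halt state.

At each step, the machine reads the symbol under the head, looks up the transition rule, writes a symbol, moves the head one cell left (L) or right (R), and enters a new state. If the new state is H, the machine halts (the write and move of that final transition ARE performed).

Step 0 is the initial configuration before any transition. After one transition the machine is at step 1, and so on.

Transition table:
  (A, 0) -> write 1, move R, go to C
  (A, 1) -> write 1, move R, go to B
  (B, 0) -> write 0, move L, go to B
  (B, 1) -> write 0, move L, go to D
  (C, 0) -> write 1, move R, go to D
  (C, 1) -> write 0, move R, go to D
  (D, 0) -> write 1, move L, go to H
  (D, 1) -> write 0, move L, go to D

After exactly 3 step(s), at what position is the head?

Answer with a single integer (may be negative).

Step 1: in state A at pos 0, read 0 -> (A,0)->write 1,move R,goto C. Now: state=C, head=1, tape[-1..2]=0100 (head:   ^)
Step 2: in state C at pos 1, read 0 -> (C,0)->write 1,move R,goto D. Now: state=D, head=2, tape[-1..3]=01100 (head:    ^)
Step 3: in state D at pos 2, read 0 -> (D,0)->write 1,move L,goto H. Now: state=H, head=1, tape[-1..3]=01110 (head:   ^)

Answer: 1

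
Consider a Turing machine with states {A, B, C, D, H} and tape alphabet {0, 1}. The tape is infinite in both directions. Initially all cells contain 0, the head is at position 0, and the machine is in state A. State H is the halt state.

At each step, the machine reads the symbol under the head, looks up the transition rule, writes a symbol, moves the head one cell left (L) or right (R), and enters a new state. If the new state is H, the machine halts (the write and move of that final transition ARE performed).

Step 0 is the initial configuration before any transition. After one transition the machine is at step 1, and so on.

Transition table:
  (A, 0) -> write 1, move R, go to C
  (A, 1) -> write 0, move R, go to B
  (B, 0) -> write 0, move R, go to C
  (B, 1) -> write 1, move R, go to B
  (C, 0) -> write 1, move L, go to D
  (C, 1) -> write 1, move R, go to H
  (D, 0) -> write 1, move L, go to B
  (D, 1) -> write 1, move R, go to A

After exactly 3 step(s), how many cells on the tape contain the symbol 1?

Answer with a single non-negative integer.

Answer: 2

Derivation:
Step 1: in state A at pos 0, read 0 -> (A,0)->write 1,move R,goto C. Now: state=C, head=1, tape[-1..2]=0100 (head:   ^)
Step 2: in state C at pos 1, read 0 -> (C,0)->write 1,move L,goto D. Now: state=D, head=0, tape[-1..2]=0110 (head:  ^)
Step 3: in state D at pos 0, read 1 -> (D,1)->write 1,move R,goto A. Now: state=A, head=1, tape[-1..2]=0110 (head:   ^)
Cells containing 1 after step 3: {0, 1} -> 2 cell(s)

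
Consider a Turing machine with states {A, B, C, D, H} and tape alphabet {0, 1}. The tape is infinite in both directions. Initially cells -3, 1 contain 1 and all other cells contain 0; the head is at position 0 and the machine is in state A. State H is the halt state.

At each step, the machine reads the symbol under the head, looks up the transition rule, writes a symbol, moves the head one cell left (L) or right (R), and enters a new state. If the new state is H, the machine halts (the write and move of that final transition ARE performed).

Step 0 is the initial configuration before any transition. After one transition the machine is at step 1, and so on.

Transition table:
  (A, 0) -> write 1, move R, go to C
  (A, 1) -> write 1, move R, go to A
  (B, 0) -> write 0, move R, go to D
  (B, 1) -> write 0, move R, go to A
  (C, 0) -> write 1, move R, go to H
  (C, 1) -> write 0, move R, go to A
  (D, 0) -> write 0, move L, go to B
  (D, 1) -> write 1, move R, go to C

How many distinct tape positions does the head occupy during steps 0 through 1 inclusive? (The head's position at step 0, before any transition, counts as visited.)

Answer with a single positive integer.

Step 1: in state A at pos 0, read 0 -> (A,0)->write 1,move R,goto C. Now: state=C, head=1, tape[-4..2]=0100110 (head:      ^)
Head positions at steps 0..1: starting at 0, distinct positions visited = {0, 1} -> 2 position(s)

Answer: 2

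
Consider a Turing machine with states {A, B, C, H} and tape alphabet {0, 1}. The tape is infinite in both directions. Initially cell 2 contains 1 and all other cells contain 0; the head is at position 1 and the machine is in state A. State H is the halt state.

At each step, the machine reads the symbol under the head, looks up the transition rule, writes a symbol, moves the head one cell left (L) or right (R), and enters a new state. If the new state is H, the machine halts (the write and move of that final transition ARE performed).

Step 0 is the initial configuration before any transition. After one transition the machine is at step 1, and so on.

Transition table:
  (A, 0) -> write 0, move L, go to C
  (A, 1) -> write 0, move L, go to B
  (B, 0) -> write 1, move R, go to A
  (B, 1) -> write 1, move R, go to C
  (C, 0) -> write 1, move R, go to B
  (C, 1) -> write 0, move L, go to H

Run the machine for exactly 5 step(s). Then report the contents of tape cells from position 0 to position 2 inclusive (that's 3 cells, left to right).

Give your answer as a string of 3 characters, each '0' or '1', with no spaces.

Answer: 110

Derivation:
Step 1: in state A at pos 1, read 0 -> (A,0)->write 0,move L,goto C. Now: state=C, head=0, tape[-1..3]=00010 (head:  ^)
Step 2: in state C at pos 0, read 0 -> (C,0)->write 1,move R,goto B. Now: state=B, head=1, tape[-1..3]=01010 (head:   ^)
Step 3: in state B at pos 1, read 0 -> (B,0)->write 1,move R,goto A. Now: state=A, head=2, tape[-1..3]=01110 (head:    ^)
Step 4: in state A at pos 2, read 1 -> (A,1)->write 0,move L,goto B. Now: state=B, head=1, tape[-1..3]=01100 (head:   ^)
Step 5: in state B at pos 1, read 1 -> (B,1)->write 1,move R,goto C. Now: state=C, head=2, tape[-1..3]=01100 (head:    ^)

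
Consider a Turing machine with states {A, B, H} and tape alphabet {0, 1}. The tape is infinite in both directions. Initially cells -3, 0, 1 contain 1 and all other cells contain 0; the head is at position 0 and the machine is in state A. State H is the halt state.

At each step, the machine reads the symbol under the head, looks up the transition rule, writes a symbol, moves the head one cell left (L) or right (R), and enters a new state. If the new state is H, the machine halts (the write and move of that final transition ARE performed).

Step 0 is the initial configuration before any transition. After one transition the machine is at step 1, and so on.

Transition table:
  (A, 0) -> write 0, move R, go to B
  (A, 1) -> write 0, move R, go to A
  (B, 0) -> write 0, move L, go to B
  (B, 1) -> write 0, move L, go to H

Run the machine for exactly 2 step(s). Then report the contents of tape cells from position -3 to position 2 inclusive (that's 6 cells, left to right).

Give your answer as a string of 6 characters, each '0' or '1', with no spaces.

Step 1: in state A at pos 0, read 1 -> (A,1)->write 0,move R,goto A. Now: state=A, head=1, tape[-4..2]=0100010 (head:      ^)
Step 2: in state A at pos 1, read 1 -> (A,1)->write 0,move R,goto A. Now: state=A, head=2, tape[-4..3]=01000000 (head:       ^)

Answer: 100000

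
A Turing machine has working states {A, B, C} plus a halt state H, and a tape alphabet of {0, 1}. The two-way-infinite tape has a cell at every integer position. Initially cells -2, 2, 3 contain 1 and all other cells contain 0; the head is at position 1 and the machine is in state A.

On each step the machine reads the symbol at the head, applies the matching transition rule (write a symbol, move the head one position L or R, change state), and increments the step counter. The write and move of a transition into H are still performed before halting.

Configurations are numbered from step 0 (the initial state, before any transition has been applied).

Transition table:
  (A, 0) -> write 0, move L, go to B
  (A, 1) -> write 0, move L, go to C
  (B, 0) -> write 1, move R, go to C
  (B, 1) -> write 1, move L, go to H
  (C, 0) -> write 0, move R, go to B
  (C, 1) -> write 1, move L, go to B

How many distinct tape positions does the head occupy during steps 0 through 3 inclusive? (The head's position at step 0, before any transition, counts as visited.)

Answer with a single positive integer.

Answer: 3

Derivation:
Step 1: in state A at pos 1, read 0 -> (A,0)->write 0,move L,goto B. Now: state=B, head=0, tape[-3..4]=01000110 (head:    ^)
Step 2: in state B at pos 0, read 0 -> (B,0)->write 1,move R,goto C. Now: state=C, head=1, tape[-3..4]=01010110 (head:     ^)
Step 3: in state C at pos 1, read 0 -> (C,0)->write 0,move R,goto B. Now: state=B, head=2, tape[-3..4]=01010110 (head:      ^)
Head positions at steps 0..3: starting at 1, distinct positions visited = {0, 1, 2} -> 3 position(s)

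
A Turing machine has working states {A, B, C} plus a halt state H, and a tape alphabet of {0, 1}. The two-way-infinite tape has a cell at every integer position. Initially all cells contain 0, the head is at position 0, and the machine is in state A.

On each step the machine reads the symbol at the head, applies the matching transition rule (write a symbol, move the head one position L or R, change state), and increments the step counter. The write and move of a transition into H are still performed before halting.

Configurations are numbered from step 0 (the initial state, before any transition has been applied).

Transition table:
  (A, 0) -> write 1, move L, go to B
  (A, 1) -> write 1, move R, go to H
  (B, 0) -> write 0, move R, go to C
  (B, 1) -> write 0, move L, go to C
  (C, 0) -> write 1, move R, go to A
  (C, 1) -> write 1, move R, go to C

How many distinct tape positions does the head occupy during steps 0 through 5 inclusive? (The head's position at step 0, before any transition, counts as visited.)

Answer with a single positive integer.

Answer: 4

Derivation:
Step 1: in state A at pos 0, read 0 -> (A,0)->write 1,move L,goto B. Now: state=B, head=-1, tape[-2..1]=0010 (head:  ^)
Step 2: in state B at pos -1, read 0 -> (B,0)->write 0,move R,goto C. Now: state=C, head=0, tape[-2..1]=0010 (head:   ^)
Step 3: in state C at pos 0, read 1 -> (C,1)->write 1,move R,goto C. Now: state=C, head=1, tape[-2..2]=00100 (head:    ^)
Step 4: in state C at pos 1, read 0 -> (C,0)->write 1,move R,goto A. Now: state=A, head=2, tape[-2..3]=001100 (head:     ^)
Step 5: in state A at pos 2, read 0 -> (A,0)->write 1,move L,goto B. Now: state=B, head=1, tape[-2..3]=001110 (head:    ^)
Head positions at steps 0..5: starting at 0, distinct positions visited = {-1, 0, 1, 2} -> 4 position(s)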